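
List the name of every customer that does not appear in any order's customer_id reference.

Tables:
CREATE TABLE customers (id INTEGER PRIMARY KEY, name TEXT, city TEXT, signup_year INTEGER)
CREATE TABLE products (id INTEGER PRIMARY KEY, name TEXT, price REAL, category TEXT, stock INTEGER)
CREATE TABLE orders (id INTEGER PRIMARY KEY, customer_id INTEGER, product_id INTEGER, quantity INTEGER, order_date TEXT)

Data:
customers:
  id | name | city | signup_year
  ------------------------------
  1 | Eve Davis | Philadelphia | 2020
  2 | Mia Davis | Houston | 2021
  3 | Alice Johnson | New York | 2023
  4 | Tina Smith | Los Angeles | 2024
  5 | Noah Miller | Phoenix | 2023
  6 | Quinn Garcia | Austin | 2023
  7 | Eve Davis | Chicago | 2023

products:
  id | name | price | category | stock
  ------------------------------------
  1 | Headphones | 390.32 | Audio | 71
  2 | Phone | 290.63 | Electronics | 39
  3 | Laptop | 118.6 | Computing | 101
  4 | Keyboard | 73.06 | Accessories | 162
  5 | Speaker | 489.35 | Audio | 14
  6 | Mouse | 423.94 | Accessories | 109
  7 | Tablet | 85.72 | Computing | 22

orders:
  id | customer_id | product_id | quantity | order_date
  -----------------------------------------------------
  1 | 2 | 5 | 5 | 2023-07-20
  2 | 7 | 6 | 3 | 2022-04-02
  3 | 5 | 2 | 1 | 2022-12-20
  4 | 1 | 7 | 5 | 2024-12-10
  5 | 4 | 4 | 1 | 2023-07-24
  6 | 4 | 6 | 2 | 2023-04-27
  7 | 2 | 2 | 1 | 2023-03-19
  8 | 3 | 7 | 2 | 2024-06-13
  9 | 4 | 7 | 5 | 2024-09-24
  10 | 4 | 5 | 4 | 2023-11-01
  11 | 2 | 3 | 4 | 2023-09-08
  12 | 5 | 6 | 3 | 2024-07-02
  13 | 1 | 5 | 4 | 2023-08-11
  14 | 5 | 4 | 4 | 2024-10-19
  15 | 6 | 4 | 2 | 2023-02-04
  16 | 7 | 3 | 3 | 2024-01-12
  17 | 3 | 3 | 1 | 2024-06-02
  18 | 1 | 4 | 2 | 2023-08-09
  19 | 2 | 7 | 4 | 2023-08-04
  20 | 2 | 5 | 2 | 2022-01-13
SELECT p.name FROM customers p LEFT JOIN orders c ON c.customer_id = p.id WHERE c.id IS NULL

Execution result:
(no rows)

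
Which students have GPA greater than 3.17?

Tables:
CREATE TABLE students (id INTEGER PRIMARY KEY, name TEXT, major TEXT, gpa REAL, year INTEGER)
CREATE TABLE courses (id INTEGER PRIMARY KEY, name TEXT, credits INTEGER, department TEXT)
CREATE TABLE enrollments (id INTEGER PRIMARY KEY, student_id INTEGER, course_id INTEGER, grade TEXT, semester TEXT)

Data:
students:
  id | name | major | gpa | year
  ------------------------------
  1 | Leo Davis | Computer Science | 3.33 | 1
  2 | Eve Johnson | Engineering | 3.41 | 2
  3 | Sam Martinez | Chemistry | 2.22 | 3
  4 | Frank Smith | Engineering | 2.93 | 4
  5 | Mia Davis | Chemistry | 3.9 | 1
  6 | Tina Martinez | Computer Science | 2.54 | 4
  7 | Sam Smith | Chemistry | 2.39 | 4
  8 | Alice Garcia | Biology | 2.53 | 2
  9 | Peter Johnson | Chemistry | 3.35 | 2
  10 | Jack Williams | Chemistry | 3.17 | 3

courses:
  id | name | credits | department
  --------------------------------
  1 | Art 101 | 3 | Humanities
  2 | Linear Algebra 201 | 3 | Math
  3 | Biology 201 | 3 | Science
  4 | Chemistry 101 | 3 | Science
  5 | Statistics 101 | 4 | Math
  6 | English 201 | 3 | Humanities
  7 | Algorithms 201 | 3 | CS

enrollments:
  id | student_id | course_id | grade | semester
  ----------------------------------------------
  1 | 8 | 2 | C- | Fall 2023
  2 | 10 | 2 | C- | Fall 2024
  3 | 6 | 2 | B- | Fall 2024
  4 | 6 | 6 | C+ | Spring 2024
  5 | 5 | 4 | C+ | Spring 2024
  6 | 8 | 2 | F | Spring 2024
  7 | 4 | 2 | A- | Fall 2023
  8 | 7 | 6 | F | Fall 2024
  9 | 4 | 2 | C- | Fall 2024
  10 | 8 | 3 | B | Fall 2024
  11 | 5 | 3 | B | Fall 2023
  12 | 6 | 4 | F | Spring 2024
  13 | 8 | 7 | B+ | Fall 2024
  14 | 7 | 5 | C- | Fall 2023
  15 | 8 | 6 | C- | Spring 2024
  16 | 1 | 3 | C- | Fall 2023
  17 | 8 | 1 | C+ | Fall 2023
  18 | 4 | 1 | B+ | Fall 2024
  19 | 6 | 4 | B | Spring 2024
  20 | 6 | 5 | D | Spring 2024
SELECT name, gpa FROM students WHERE gpa > 3.17

Execution result:
name | gpa
Leo Davis | 3.33
Eve Johnson | 3.41
Mia Davis | 3.90
Peter Johnson | 3.35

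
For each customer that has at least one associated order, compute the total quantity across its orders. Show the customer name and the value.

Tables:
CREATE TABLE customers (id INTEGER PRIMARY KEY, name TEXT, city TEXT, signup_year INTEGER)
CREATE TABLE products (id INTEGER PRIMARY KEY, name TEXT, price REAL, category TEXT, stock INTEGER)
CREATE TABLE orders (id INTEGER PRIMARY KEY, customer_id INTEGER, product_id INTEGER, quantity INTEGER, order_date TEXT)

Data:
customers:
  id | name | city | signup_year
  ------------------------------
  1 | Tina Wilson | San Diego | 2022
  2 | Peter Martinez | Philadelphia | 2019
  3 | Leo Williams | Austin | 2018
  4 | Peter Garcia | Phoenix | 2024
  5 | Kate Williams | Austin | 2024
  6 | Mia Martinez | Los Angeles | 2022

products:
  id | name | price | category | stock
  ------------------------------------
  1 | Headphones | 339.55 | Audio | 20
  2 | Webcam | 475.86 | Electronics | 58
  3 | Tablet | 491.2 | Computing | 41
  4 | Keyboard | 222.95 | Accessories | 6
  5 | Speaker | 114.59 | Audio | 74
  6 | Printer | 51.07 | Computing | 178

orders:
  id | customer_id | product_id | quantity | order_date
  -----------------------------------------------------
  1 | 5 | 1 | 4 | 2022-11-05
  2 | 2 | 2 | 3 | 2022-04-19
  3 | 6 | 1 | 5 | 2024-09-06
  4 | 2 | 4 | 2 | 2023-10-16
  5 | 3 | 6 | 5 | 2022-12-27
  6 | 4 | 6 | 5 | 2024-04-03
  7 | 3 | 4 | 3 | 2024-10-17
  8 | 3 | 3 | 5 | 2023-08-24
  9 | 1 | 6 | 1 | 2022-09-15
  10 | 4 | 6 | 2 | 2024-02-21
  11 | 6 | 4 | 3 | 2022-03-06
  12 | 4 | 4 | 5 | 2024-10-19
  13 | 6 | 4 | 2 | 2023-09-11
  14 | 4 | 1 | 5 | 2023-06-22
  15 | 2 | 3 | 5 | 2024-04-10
SELECT p.name, SUM(c.quantity) AS sum_quantity FROM orders c JOIN customers p ON c.customer_id = p.id GROUP BY p.id, p.name

Execution result:
name | sum_quantity
Tina Wilson | 1
Peter Martinez | 10
Leo Williams | 13
Peter Garcia | 17
Kate Williams | 4
Mia Martinez | 10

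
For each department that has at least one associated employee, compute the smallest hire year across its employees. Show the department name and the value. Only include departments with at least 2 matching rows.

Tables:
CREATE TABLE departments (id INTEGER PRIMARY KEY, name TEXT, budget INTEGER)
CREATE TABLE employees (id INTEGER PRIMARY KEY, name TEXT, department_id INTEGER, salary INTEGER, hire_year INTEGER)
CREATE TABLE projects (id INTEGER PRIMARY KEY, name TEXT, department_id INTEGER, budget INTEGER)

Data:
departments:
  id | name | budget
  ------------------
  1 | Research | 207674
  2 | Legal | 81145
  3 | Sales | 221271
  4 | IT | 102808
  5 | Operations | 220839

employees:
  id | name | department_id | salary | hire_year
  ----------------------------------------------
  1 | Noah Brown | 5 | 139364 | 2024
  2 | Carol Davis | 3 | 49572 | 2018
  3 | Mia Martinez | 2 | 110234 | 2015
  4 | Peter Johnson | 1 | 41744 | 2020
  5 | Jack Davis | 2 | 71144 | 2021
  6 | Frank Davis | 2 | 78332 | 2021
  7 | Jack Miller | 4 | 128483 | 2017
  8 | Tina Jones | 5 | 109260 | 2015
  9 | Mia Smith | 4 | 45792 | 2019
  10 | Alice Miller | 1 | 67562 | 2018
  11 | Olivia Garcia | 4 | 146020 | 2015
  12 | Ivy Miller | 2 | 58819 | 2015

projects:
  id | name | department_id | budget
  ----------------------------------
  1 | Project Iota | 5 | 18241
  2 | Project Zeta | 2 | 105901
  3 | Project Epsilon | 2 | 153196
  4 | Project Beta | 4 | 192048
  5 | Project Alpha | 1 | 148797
SELECT p.name, MIN(c.hire_year) AS min_hire_year FROM employees c JOIN departments p ON c.department_id = p.id GROUP BY p.id, p.name HAVING COUNT(*) >= 2

Execution result:
name | min_hire_year
Research | 2018
Legal | 2015
IT | 2015
Operations | 2015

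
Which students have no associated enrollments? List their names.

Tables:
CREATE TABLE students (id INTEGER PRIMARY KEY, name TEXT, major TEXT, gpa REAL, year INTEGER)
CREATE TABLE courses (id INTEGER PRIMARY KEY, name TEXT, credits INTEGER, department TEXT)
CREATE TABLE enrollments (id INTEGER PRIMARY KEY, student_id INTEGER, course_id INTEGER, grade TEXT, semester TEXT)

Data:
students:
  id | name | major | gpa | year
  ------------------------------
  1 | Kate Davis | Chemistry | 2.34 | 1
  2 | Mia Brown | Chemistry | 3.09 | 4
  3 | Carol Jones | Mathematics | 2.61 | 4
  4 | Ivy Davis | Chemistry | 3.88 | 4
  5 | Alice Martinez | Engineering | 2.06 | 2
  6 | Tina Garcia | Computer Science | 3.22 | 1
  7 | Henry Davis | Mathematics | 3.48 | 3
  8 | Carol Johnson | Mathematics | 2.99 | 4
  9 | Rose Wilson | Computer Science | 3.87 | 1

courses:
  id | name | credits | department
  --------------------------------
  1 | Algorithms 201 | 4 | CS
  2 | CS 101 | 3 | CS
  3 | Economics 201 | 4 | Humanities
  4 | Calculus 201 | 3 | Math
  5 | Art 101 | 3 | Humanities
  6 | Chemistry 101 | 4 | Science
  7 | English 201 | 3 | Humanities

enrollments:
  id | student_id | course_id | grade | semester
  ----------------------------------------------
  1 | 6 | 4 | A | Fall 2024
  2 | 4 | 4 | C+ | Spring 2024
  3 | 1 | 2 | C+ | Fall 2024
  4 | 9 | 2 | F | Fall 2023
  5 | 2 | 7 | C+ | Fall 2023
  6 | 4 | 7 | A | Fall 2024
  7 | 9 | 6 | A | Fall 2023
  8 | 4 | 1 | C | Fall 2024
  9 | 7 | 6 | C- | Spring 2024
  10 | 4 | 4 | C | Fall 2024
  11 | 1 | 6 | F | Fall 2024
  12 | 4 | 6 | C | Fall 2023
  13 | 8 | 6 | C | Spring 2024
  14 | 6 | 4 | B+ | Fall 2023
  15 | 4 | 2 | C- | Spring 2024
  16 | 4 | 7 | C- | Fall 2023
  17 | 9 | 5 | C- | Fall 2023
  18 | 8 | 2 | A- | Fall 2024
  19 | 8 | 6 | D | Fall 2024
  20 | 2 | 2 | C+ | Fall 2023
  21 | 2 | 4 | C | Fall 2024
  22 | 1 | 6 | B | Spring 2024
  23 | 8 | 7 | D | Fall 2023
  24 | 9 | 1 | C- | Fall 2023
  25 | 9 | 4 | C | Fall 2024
SELECT p.name FROM students p LEFT JOIN enrollments c ON c.student_id = p.id WHERE c.id IS NULL

Execution result:
name
Carol Jones
Alice Martinez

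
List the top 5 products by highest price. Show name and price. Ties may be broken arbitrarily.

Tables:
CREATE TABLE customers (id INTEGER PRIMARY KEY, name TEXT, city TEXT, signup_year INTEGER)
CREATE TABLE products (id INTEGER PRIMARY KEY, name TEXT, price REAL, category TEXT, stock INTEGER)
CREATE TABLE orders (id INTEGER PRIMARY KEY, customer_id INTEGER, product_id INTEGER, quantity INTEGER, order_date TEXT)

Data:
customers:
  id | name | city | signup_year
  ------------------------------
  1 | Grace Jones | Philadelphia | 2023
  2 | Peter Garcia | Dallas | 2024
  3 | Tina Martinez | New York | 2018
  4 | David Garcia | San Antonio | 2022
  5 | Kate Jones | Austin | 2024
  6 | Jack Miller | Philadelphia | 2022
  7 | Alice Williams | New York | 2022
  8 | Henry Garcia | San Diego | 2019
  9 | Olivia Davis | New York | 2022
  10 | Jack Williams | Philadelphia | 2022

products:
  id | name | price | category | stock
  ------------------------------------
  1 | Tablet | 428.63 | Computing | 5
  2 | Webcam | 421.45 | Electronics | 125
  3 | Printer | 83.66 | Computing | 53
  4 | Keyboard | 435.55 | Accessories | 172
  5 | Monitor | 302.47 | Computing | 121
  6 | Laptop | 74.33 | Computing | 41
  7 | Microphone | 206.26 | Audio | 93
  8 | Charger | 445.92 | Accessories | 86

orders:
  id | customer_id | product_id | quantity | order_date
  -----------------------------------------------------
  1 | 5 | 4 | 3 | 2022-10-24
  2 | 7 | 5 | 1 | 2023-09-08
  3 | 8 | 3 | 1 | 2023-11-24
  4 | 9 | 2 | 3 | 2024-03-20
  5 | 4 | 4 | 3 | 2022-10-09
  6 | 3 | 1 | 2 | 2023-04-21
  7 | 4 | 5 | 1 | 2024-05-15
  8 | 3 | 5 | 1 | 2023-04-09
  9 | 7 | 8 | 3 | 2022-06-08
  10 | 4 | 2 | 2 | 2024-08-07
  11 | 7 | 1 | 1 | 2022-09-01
SELECT name, price FROM products ORDER BY price DESC LIMIT 5

Execution result:
name | price
Charger | 445.92
Keyboard | 435.55
Tablet | 428.63
Webcam | 421.45
Monitor | 302.47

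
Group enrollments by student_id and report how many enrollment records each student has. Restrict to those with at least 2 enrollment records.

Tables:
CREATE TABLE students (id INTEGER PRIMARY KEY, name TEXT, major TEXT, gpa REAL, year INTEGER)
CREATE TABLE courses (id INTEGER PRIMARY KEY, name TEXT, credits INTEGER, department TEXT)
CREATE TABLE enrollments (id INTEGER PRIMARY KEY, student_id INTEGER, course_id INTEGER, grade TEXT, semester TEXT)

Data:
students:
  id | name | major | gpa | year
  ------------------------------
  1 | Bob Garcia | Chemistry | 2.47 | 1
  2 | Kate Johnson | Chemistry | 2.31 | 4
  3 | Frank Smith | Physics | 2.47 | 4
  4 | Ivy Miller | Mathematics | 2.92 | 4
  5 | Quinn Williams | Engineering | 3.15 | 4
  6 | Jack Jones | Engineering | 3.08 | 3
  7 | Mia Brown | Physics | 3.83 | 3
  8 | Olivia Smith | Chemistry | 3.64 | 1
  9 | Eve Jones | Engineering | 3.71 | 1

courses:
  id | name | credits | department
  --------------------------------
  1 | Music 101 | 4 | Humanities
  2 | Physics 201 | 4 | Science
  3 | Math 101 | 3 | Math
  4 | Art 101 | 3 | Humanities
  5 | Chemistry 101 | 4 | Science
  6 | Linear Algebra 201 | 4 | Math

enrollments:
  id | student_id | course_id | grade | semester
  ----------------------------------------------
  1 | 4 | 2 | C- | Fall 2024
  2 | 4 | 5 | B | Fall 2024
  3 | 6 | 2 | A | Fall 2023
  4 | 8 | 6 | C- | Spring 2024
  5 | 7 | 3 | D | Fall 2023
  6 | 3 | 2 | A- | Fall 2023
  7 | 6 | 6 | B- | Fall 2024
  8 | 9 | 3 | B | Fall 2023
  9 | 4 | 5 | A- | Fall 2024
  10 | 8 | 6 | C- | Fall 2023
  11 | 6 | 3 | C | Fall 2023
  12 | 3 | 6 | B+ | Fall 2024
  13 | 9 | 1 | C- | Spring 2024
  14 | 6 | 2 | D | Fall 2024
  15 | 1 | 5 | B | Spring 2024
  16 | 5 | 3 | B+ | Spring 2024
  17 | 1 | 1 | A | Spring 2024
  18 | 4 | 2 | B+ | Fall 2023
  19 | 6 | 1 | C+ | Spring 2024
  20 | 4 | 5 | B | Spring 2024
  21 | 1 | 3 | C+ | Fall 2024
SELECT student_id, COUNT(*) AS enrollment_count FROM enrollments GROUP BY student_id HAVING COUNT(*) >= 2

Execution result:
student_id | enrollment_count
1 | 3
3 | 2
4 | 5
6 | 5
8 | 2
9 | 2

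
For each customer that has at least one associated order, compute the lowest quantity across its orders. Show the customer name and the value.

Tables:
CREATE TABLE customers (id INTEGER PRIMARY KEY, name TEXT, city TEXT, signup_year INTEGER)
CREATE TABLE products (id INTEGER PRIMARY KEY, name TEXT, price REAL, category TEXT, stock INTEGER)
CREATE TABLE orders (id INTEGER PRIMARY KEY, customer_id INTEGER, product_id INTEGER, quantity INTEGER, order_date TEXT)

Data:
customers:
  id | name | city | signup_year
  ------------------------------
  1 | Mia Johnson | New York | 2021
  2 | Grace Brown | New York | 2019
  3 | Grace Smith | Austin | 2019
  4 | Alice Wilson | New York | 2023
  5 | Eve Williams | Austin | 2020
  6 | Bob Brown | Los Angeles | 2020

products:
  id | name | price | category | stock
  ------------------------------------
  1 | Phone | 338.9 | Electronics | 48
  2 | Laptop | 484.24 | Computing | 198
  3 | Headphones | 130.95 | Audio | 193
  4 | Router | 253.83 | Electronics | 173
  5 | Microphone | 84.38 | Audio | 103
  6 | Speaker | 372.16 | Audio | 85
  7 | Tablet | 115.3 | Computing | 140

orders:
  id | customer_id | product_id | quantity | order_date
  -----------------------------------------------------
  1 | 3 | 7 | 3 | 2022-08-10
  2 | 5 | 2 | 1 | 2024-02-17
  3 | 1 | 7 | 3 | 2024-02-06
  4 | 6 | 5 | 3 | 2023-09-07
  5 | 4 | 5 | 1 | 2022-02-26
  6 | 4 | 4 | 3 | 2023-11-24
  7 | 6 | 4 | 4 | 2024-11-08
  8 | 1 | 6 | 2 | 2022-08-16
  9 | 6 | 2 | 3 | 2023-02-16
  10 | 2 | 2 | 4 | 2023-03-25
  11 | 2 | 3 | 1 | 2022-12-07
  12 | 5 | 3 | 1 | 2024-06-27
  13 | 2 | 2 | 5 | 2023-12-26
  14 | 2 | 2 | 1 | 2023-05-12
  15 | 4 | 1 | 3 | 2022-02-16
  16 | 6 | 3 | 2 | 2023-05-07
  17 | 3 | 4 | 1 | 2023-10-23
SELECT p.name, MIN(c.quantity) AS min_quantity FROM orders c JOIN customers p ON c.customer_id = p.id GROUP BY p.id, p.name

Execution result:
name | min_quantity
Mia Johnson | 2
Grace Brown | 1
Grace Smith | 1
Alice Wilson | 1
Eve Williams | 1
Bob Brown | 2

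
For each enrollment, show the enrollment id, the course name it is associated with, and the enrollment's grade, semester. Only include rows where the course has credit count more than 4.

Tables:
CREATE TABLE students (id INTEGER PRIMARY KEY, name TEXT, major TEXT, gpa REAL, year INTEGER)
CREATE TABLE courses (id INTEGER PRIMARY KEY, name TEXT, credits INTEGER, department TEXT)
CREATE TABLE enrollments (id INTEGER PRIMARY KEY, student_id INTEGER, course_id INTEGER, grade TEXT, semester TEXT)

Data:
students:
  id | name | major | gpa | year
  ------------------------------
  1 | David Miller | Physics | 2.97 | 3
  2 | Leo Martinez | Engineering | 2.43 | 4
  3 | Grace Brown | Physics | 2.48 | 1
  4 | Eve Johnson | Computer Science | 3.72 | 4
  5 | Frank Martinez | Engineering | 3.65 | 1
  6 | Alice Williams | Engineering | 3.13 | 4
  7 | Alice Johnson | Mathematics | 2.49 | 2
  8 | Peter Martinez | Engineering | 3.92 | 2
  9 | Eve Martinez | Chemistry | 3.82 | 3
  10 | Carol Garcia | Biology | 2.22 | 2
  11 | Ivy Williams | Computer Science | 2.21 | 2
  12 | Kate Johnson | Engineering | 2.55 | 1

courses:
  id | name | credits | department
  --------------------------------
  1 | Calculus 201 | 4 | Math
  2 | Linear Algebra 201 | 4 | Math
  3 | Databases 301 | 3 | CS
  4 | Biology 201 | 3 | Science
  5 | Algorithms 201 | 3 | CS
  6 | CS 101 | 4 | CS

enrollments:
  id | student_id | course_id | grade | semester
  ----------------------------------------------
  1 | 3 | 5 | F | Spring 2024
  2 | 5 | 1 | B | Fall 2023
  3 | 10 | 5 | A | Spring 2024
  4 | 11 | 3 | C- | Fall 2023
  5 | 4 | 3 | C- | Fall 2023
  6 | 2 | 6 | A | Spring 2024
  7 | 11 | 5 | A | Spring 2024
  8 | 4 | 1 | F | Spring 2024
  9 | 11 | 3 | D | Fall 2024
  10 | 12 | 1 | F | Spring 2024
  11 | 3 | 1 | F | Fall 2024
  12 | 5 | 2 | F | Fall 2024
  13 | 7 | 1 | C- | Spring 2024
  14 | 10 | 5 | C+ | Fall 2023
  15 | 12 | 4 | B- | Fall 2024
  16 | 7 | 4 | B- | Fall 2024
SELECT c.id, p.name AS course, c.grade, c.semester FROM enrollments c JOIN courses p ON c.course_id = p.id WHERE p.credits > 4

Execution result:
(no rows)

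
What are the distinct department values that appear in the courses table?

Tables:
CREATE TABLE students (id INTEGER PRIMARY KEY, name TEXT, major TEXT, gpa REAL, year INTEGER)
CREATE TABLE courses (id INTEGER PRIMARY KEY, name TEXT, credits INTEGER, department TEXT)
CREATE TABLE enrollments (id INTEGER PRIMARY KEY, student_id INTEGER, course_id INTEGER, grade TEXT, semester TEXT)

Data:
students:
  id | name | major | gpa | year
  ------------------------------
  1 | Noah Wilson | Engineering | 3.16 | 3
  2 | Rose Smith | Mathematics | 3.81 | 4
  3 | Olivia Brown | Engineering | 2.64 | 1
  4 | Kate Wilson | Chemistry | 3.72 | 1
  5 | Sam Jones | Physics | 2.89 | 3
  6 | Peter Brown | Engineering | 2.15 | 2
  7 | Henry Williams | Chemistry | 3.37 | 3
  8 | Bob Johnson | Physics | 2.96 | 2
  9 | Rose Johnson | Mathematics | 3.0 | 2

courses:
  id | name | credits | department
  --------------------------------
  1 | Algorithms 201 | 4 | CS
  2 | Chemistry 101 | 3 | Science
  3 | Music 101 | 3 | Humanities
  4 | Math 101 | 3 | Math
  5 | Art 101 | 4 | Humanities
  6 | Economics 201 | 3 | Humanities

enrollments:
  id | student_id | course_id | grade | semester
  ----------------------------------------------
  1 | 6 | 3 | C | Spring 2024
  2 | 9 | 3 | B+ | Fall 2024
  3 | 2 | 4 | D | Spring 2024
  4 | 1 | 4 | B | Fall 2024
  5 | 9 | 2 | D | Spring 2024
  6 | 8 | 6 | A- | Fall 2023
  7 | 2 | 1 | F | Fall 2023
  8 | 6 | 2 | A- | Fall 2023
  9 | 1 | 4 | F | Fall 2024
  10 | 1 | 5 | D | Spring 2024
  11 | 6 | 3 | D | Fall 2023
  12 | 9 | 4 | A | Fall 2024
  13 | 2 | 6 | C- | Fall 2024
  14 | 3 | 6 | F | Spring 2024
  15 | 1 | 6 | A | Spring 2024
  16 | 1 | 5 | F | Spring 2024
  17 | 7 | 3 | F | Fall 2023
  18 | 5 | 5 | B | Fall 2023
SELECT DISTINCT department FROM courses

Execution result:
department
CS
Science
Humanities
Math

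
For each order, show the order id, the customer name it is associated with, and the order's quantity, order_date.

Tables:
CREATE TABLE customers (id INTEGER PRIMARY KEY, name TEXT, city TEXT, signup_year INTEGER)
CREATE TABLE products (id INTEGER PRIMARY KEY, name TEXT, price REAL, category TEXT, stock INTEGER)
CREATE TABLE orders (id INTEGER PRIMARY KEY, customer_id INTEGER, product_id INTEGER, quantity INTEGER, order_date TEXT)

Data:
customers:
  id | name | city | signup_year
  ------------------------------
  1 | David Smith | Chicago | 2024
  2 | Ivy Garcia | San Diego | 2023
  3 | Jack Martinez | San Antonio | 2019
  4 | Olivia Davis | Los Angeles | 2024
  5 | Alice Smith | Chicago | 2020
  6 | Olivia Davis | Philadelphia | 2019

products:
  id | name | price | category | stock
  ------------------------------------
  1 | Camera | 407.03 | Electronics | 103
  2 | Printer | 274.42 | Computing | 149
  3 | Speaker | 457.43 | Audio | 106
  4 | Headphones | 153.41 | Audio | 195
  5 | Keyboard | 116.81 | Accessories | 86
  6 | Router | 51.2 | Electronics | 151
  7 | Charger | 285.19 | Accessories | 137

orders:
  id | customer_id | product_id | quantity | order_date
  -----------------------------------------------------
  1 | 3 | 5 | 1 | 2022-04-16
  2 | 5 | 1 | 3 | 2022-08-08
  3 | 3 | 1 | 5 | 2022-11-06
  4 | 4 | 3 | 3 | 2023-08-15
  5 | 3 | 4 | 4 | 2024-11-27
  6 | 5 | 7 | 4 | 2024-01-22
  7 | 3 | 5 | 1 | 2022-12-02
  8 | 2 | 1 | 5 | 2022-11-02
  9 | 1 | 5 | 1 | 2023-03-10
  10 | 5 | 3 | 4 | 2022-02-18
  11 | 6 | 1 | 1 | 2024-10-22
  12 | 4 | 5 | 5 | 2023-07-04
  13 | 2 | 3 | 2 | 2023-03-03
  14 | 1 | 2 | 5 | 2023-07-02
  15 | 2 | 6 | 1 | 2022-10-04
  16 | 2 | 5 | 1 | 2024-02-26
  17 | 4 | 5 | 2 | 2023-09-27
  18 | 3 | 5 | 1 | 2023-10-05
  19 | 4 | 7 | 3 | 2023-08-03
SELECT c.id, p.name AS customer, c.quantity, c.order_date FROM orders c JOIN customers p ON c.customer_id = p.id

Execution result:
id | customer | quantity | order_date
1 | Jack Martinez | 1 | 2022-04-16
2 | Alice Smith | 3 | 2022-08-08
3 | Jack Martinez | 5 | 2022-11-06
4 | Olivia Davis | 3 | 2023-08-15
5 | Jack Martinez | 4 | 2024-11-27
6 | Alice Smith | 4 | 2024-01-22
7 | Jack Martinez | 1 | 2022-12-02
8 | Ivy Garcia | 5 | 2022-11-02
9 | David Smith | 1 | 2023-03-10
10 | Alice Smith | 4 | 2022-02-18
11 | Olivia Davis | 1 | 2024-10-22
12 | Olivia Davis | 5 | 2023-07-04
13 | Ivy Garcia | 2 | 2023-03-03
14 | David Smith | 5 | 2023-07-02
15 | Ivy Garcia | 1 | 2022-10-04
16 | Ivy Garcia | 1 | 2024-02-26
17 | Olivia Davis | 2 | 2023-09-27
18 | Jack Martinez | 1 | 2023-10-05
19 | Olivia Davis | 3 | 2023-08-03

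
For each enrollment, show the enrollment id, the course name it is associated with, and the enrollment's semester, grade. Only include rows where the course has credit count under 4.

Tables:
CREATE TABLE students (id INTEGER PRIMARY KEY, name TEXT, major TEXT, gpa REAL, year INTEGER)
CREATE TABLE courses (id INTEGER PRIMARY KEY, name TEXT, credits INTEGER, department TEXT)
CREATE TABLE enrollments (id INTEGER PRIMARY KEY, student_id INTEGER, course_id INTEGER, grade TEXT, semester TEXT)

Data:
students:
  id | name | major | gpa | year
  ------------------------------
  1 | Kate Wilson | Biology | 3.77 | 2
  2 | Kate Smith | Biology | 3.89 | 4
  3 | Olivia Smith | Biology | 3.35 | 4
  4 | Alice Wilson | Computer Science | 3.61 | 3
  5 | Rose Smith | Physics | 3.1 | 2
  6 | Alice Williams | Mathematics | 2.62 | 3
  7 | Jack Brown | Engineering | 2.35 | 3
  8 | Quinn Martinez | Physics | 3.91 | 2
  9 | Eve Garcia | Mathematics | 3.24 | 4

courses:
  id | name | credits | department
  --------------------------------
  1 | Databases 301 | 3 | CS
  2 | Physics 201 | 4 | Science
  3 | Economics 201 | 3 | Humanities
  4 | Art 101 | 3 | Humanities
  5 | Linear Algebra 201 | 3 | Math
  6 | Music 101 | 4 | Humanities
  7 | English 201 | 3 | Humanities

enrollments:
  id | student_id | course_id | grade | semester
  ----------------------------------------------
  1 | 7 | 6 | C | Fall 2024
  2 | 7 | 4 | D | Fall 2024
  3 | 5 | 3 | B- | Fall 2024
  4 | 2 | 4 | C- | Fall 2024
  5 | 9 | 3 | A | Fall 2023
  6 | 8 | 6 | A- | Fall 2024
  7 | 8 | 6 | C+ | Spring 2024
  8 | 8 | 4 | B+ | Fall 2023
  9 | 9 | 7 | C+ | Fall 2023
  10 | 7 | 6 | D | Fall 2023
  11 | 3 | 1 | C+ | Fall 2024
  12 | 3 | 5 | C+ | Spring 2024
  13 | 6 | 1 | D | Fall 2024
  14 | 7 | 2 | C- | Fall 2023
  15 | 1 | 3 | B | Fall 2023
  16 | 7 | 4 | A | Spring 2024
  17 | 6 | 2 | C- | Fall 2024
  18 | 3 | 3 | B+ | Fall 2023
SELECT c.id, p.name AS course, c.semester, c.grade FROM enrollments c JOIN courses p ON c.course_id = p.id WHERE p.credits < 4

Execution result:
id | course | semester | grade
2 | Art 101 | Fall 2024 | D
3 | Economics 201 | Fall 2024 | B-
4 | Art 101 | Fall 2024 | C-
5 | Economics 201 | Fall 2023 | A
8 | Art 101 | Fall 2023 | B+
9 | English 201 | Fall 2023 | C+
11 | Databases 301 | Fall 2024 | C+
12 | Linear Algebra 201 | Spring 2024 | C+
13 | Databases 301 | Fall 2024 | D
15 | Economics 201 | Fall 2023 | B
16 | Art 101 | Spring 2024 | A
18 | Economics 201 | Fall 2023 | B+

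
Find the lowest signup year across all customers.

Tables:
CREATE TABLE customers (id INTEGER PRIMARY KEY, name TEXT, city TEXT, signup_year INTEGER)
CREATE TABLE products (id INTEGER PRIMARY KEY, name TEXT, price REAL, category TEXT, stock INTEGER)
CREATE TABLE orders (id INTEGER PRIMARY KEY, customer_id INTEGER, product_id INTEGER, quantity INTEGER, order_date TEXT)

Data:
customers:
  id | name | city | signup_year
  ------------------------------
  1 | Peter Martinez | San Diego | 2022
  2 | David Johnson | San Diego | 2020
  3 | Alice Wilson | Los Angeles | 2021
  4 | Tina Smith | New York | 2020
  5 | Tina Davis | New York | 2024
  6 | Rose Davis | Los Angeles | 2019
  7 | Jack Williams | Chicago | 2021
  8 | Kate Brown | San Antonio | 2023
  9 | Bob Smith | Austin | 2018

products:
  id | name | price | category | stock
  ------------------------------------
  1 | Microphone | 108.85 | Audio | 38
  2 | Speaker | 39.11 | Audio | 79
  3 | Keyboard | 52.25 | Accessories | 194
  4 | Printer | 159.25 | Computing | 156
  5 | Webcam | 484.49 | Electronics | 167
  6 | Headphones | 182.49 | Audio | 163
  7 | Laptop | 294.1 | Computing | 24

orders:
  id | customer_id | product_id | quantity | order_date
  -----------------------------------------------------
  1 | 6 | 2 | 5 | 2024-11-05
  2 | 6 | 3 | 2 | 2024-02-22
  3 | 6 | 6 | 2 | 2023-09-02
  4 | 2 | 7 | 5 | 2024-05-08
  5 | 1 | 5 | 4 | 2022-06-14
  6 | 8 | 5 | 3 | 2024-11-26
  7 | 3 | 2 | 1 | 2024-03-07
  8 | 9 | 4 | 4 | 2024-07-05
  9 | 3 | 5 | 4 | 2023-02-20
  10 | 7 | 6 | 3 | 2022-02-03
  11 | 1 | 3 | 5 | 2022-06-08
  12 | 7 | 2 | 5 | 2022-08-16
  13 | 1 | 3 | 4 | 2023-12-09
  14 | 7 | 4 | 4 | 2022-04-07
SELECT MIN(signup_year) FROM customers

Execution result:
2018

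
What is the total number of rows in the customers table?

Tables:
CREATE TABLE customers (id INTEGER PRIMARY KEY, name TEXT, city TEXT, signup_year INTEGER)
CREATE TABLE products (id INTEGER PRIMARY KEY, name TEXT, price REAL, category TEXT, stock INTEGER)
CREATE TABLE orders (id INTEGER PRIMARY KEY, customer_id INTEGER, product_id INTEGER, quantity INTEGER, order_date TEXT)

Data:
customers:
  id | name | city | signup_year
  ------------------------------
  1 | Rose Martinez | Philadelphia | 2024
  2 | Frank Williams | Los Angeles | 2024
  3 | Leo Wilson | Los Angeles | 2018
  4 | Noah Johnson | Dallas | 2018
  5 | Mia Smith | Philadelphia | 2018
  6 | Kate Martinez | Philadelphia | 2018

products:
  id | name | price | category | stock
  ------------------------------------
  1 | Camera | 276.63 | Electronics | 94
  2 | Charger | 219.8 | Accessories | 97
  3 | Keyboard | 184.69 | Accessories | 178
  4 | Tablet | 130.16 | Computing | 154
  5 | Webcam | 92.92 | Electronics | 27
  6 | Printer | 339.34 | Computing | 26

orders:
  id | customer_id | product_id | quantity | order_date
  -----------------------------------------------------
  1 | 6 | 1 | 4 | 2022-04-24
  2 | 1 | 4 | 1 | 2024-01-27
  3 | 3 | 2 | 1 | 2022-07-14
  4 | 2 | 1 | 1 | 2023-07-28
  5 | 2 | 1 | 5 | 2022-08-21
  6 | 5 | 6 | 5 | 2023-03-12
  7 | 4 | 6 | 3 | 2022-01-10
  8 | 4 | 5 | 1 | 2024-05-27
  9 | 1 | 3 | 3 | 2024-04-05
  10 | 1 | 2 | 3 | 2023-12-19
SELECT COUNT(*) FROM customers

Execution result:
6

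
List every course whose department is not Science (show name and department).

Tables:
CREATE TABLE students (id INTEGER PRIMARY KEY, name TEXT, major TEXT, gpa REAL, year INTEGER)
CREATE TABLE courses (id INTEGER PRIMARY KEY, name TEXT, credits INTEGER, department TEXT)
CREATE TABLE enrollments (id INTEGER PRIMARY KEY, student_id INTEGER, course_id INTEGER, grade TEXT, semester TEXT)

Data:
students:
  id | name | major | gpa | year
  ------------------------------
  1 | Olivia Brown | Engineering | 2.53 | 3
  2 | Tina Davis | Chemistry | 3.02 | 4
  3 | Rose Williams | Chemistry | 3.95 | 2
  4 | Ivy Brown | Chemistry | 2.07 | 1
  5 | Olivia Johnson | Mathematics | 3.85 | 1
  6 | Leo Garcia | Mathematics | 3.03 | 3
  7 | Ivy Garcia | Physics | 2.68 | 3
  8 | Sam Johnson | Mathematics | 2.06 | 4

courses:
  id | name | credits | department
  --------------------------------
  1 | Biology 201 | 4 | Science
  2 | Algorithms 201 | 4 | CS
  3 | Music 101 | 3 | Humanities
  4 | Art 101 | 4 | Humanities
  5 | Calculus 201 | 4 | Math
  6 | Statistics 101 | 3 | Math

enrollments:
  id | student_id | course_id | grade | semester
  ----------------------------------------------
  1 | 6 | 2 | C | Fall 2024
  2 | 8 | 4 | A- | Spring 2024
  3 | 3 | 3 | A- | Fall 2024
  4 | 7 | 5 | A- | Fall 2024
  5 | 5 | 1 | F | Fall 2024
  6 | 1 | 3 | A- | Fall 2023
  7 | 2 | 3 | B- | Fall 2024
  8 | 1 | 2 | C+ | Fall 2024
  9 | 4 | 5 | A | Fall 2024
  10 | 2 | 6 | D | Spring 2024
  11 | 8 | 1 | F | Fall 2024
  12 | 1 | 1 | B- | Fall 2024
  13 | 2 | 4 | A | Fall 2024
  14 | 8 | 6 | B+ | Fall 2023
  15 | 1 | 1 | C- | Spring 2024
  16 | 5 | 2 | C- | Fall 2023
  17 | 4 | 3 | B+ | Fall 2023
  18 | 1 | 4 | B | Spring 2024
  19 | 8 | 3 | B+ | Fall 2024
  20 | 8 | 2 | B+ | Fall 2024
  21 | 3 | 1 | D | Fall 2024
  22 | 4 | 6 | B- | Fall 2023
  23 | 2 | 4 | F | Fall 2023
SELECT name, department FROM courses WHERE department <> 'Science'

Execution result:
name | department
Algorithms 201 | CS
Music 101 | Humanities
Art 101 | Humanities
Calculus 201 | Math
Statistics 101 | Math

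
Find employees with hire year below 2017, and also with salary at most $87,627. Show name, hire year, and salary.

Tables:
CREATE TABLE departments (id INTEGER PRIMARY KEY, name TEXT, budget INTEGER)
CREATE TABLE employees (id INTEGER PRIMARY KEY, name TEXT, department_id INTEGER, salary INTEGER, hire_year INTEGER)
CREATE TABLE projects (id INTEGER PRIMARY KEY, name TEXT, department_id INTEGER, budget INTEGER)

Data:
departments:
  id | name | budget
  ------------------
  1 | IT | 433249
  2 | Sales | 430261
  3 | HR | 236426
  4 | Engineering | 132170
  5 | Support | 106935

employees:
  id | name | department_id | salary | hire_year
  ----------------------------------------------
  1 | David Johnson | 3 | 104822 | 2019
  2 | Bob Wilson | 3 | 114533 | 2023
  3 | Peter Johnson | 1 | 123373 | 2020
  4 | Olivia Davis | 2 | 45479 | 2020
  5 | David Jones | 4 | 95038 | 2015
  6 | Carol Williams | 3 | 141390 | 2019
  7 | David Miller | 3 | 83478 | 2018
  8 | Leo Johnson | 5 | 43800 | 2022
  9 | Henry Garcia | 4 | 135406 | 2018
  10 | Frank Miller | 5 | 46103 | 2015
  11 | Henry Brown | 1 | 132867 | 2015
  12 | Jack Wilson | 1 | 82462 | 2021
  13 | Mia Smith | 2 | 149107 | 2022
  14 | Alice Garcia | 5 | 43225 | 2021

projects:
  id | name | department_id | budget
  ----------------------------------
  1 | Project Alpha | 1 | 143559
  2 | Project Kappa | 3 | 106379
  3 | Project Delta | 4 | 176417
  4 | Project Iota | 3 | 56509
SELECT name, hire_year, salary FROM employees WHERE hire_year < 2017 AND salary <= 87627

Execution result:
name | hire_year | salary
Frank Miller | 2015 | 46103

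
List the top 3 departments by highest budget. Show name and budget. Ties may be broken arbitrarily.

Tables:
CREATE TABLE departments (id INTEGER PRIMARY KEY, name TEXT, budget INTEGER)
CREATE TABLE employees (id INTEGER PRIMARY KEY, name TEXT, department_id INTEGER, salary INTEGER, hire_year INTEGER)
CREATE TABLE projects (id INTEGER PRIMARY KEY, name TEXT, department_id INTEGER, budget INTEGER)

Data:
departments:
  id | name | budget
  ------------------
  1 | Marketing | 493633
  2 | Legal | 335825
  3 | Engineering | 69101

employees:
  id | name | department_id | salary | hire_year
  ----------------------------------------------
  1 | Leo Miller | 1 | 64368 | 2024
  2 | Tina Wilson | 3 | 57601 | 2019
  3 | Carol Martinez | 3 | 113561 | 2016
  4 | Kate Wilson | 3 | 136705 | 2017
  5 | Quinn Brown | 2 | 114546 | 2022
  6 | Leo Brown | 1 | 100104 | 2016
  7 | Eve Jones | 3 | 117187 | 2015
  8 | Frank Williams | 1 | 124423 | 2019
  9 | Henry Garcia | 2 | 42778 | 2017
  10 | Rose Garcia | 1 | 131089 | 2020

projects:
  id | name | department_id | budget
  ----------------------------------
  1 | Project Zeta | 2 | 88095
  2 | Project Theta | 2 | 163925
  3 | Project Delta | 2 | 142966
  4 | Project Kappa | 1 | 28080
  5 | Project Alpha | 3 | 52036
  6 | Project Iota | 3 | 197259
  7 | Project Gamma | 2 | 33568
SELECT name, budget FROM departments ORDER BY budget DESC LIMIT 3

Execution result:
name | budget
Marketing | 493633
Legal | 335825
Engineering | 69101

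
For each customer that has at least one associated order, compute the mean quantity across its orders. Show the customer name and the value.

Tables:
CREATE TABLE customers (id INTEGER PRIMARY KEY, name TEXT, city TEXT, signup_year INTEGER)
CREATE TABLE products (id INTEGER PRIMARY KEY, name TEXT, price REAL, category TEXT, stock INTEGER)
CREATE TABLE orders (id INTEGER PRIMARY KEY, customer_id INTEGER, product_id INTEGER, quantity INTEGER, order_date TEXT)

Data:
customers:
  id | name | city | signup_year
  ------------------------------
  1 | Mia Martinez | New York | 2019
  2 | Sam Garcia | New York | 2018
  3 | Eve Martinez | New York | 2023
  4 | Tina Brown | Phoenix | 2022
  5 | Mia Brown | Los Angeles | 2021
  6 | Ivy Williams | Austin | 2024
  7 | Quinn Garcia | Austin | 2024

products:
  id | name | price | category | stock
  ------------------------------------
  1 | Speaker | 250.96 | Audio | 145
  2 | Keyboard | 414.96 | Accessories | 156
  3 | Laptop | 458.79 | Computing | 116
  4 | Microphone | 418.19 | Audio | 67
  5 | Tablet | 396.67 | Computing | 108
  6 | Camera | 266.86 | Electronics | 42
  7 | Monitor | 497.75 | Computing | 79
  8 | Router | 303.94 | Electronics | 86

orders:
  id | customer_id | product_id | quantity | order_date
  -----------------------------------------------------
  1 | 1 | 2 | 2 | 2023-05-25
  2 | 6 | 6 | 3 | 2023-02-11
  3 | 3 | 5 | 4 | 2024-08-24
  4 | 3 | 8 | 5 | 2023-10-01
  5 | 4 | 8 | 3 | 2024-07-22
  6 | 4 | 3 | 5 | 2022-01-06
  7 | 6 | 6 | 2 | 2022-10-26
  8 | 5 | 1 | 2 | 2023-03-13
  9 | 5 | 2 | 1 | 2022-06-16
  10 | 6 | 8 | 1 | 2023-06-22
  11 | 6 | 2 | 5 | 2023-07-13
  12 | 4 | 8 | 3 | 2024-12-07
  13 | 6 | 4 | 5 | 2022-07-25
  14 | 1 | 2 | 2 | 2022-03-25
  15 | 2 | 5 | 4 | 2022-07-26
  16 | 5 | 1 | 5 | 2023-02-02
SELECT p.name, AVG(c.quantity) AS avg_quantity FROM orders c JOIN customers p ON c.customer_id = p.id GROUP BY p.id, p.name

Execution result:
name | avg_quantity
Mia Martinez | 2.00
Sam Garcia | 4.00
Eve Martinez | 4.50
Tina Brown | 3.67
Mia Brown | 2.67
Ivy Williams | 3.20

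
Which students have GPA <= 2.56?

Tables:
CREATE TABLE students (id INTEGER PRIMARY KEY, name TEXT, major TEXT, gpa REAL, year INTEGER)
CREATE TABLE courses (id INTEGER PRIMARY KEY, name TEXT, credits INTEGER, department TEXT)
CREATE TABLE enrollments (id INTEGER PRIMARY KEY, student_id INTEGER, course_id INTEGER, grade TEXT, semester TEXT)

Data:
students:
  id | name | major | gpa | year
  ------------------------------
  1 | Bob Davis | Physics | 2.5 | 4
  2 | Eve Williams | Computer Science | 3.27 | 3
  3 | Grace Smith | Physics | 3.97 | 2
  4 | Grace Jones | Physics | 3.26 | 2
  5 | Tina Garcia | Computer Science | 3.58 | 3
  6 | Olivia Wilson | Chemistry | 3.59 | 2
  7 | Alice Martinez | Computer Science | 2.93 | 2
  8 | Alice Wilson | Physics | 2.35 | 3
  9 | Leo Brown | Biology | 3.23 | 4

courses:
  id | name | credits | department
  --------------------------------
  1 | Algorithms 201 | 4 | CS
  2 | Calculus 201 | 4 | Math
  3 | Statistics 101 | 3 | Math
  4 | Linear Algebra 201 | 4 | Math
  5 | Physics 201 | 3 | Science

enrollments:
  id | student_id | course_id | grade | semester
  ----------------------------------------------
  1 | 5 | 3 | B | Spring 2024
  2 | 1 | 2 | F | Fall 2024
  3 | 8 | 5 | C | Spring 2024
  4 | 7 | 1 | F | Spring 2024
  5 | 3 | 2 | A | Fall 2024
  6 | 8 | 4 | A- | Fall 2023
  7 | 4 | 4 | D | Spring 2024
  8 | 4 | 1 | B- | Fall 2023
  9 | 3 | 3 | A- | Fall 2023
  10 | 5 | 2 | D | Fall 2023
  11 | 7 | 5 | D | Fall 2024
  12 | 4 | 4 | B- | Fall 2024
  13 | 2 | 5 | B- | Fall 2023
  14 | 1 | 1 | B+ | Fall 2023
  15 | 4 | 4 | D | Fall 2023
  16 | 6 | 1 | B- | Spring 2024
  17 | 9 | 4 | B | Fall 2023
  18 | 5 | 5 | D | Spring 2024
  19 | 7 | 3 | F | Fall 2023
SELECT name, gpa FROM students WHERE gpa <= 2.56

Execution result:
name | gpa
Bob Davis | 2.50
Alice Wilson | 2.35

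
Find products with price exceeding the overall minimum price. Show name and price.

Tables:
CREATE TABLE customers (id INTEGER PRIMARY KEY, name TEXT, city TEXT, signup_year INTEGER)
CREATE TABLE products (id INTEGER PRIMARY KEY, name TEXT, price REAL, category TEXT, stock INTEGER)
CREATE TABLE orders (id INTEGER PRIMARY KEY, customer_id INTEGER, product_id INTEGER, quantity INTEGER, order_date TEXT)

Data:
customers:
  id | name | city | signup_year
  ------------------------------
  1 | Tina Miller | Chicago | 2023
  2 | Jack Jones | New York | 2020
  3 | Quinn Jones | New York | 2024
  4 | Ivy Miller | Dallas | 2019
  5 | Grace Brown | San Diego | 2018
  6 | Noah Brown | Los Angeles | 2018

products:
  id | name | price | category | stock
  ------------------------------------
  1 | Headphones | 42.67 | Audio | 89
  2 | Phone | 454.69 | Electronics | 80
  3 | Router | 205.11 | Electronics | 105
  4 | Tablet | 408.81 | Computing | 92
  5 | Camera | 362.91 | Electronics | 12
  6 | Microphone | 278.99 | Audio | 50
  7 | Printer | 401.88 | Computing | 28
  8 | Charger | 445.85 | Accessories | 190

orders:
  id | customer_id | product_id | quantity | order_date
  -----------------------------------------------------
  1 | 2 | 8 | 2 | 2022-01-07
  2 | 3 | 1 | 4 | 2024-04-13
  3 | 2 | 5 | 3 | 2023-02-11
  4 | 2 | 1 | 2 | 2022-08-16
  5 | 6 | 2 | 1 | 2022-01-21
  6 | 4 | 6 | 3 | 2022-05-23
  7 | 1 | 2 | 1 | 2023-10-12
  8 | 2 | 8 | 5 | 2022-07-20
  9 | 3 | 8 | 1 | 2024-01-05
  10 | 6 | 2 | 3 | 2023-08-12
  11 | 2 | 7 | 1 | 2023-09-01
SELECT name, price FROM products WHERE price > (SELECT MIN(price) FROM products)

Execution result:
name | price
Phone | 454.69
Router | 205.11
Tablet | 408.81
Camera | 362.91
Microphone | 278.99
Printer | 401.88
Charger | 445.85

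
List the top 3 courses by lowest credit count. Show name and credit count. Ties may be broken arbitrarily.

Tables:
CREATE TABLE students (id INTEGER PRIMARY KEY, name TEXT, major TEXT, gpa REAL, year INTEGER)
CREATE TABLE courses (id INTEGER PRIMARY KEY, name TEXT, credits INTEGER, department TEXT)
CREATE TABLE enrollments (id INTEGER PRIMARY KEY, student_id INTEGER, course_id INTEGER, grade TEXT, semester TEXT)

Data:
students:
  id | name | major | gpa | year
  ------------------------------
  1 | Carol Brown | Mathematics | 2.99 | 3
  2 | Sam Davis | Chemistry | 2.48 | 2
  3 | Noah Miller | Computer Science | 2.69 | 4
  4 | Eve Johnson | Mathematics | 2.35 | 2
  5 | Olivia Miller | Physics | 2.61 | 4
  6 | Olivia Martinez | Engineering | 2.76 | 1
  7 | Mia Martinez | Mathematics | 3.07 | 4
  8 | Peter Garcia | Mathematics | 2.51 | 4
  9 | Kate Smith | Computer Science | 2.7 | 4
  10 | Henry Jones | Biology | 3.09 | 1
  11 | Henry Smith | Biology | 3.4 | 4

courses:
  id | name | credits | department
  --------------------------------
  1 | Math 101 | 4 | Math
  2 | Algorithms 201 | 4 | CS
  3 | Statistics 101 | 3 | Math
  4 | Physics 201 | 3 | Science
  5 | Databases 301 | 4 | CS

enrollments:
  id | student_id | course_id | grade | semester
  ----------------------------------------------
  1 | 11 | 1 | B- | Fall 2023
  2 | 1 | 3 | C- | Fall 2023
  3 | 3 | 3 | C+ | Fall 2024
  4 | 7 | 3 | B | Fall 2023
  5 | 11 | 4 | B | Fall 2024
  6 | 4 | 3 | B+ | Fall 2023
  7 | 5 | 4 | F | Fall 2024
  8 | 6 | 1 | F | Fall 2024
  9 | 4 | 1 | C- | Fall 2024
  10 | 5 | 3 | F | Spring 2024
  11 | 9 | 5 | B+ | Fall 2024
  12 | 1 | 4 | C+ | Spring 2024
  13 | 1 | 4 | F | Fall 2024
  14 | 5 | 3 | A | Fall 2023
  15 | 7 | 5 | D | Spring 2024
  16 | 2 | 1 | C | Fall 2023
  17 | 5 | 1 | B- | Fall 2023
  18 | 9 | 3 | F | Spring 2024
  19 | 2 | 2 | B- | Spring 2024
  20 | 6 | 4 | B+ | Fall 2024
SELECT name, credits FROM courses ORDER BY credits ASC LIMIT 3

Execution result:
name | credits
Statistics 101 | 3
Physics 201 | 3
Math 101 | 4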